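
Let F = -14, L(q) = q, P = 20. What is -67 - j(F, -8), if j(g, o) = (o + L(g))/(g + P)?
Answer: -190/3 ≈ -63.333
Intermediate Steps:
j(g, o) = (g + o)/(20 + g) (j(g, o) = (o + g)/(g + 20) = (g + o)/(20 + g))
-67 - j(F, -8) = -67 - (-14 - 8)/(20 - 14) = -67 - (-22)/6 = -67 - 1*(-11/3) = -67 + 11/3 = -190/3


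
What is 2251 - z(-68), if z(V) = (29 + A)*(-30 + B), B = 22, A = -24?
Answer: 2291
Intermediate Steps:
z(V) = -40 (z(V) = (29 - 24)*(-30 + 22) = 5*(-8) = -40)
2251 - z(-68) = 2251 - 1*(-40) = 2251 + 40 = 2291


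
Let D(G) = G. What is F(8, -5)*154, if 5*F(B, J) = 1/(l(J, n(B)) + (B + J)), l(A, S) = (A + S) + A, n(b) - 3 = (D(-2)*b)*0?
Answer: -77/10 ≈ -7.7000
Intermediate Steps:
n(b) = 3 (n(b) = 3 - 2*b*0 = 3 + 0 = 3)
l(A, S) = S + 2*A
F(B, J) = 1/(5*(3 + B + 3*J)) (F(B, J) = 1/(5*((3 + 2*J) + (B + J))) = 1/(5*(3 + B + 3*J)))
F(8, -5)*154 = (1/(5*(3 + 8 + 3*(-5))))*154 = (1/(5*(3 + 8 - 15)))*154 = ((1/5)/(-4))*154 = ((1/5)*(-1/4))*154 = -1/20*154 = -77/10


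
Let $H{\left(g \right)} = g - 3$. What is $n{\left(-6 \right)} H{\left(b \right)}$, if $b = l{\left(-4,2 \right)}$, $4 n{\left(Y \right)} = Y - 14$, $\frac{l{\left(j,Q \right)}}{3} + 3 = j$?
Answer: $120$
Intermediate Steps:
$l{\left(j,Q \right)} = -9 + 3 j$
$n{\left(Y \right)} = - \frac{7}{2} + \frac{Y}{4}$ ($n{\left(Y \right)} = \frac{Y - 14}{4} = \frac{-14 + Y}{4} = - \frac{7}{2} + \frac{Y}{4}$)
$b = -21$ ($b = -9 + 3 \left(-4\right) = -9 - 12 = -21$)
$H{\left(g \right)} = -3 + g$ ($H{\left(g \right)} = g - 3 = -3 + g$)
$n{\left(-6 \right)} H{\left(b \right)} = \left(- \frac{7}{2} + \frac{1}{4} \left(-6\right)\right) \left(-3 - 21\right) = \left(- \frac{7}{2} - \frac{3}{2}\right) \left(-24\right) = \left(-5\right) \left(-24\right) = 120$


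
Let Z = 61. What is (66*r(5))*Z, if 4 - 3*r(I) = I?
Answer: -1342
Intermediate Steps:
r(I) = 4/3 - I/3
(66*r(5))*Z = (66*(4/3 - 1/3*5))*61 = (66*(4/3 - 5/3))*61 = (66*(-1/3))*61 = -22*61 = -1342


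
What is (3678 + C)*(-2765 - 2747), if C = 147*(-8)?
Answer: -13791024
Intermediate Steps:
C = -1176
(3678 + C)*(-2765 - 2747) = (3678 - 1176)*(-2765 - 2747) = 2502*(-5512) = -13791024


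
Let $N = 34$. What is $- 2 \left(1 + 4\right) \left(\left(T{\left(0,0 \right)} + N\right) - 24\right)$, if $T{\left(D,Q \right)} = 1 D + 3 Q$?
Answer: $-100$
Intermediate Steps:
$T{\left(D,Q \right)} = D + 3 Q$
$- 2 \left(1 + 4\right) \left(\left(T{\left(0,0 \right)} + N\right) - 24\right) = - 2 \left(1 + 4\right) \left(\left(\left(0 + 3 \cdot 0\right) + 34\right) - 24\right) = \left(-2\right) 5 \left(\left(\left(0 + 0\right) + 34\right) - 24\right) = - 10 \left(\left(0 + 34\right) - 24\right) = - 10 \left(34 - 24\right) = \left(-10\right) 10 = -100$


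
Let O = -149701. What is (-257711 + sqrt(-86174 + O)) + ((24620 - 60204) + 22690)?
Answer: -270605 + 5*I*sqrt(9435) ≈ -2.7061e+5 + 485.67*I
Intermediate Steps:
(-257711 + sqrt(-86174 + O)) + ((24620 - 60204) + 22690) = (-257711 + sqrt(-86174 - 149701)) + ((24620 - 60204) + 22690) = (-257711 + sqrt(-235875)) + (-35584 + 22690) = (-257711 + 5*I*sqrt(9435)) - 12894 = -270605 + 5*I*sqrt(9435)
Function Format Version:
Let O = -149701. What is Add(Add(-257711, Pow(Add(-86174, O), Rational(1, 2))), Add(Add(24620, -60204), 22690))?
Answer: Add(-270605, Mul(5, I, Pow(9435, Rational(1, 2)))) ≈ Add(-2.7061e+5, Mul(485.67, I))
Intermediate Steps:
Add(Add(-257711, Pow(Add(-86174, O), Rational(1, 2))), Add(Add(24620, -60204), 22690)) = Add(Add(-257711, Pow(Add(-86174, -149701), Rational(1, 2))), Add(Add(24620, -60204), 22690)) = Add(Add(-257711, Pow(-235875, Rational(1, 2))), Add(-35584, 22690)) = Add(Add(-257711, Mul(5, I, Pow(9435, Rational(1, 2)))), -12894) = Add(-270605, Mul(5, I, Pow(9435, Rational(1, 2))))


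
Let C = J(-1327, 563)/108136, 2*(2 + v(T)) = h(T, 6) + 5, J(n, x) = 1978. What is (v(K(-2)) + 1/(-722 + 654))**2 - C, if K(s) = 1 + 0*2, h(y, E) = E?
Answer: 758093089/62502608 ≈ 12.129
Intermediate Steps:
K(s) = 1 (K(s) = 1 + 0 = 1)
v(T) = 7/2 (v(T) = -2 + (6 + 5)/2 = -2 + (1/2)*11 = -2 + 11/2 = 7/2)
C = 989/54068 (C = 1978/108136 = 1978*(1/108136) = 989/54068 ≈ 0.018292)
(v(K(-2)) + 1/(-722 + 654))**2 - C = (7/2 + 1/(-722 + 654))**2 - 1*989/54068 = (7/2 + 1/(-68))**2 - 989/54068 = (7/2 - 1/68)**2 - 989/54068 = (237/68)**2 - 989/54068 = 56169/4624 - 989/54068 = 758093089/62502608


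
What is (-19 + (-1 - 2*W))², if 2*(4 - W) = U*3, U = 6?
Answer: 100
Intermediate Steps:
W = -5 (W = 4 - 3*3 = 4 - ½*18 = 4 - 9 = -5)
(-19 + (-1 - 2*W))² = (-19 + (-1 - 2*(-5)))² = (-19 + (-1 + 10))² = (-19 + 9)² = (-10)² = 100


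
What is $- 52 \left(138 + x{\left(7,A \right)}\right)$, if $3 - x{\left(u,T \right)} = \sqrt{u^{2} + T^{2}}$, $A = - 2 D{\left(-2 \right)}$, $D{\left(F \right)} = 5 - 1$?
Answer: $-7332 + 52 \sqrt{113} \approx -6779.2$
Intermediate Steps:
$D{\left(F \right)} = 4$
$A = -8$ ($A = \left(-2\right) 4 = -8$)
$x{\left(u,T \right)} = 3 - \sqrt{T^{2} + u^{2}}$ ($x{\left(u,T \right)} = 3 - \sqrt{u^{2} + T^{2}} = 3 - \sqrt{T^{2} + u^{2}}$)
$- 52 \left(138 + x{\left(7,A \right)}\right) = - 52 \left(138 + \left(3 - \sqrt{\left(-8\right)^{2} + 7^{2}}\right)\right) = - 52 \left(138 + \left(3 - \sqrt{64 + 49}\right)\right) = - 52 \left(138 + \left(3 - \sqrt{113}\right)\right) = - 52 \left(141 - \sqrt{113}\right) = -7332 + 52 \sqrt{113}$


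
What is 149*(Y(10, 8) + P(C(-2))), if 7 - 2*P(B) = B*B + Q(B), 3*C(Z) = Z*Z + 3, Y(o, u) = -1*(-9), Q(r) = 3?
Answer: 22201/18 ≈ 1233.4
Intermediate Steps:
Y(o, u) = 9
C(Z) = 1 + Z**2/3 (C(Z) = (Z*Z + 3)/3 = (Z**2 + 3)/3 = (3 + Z**2)/3 = 1 + Z**2/3)
P(B) = 2 - B**2/2 (P(B) = 7/2 - (B*B + 3)/2 = 7/2 - (B**2 + 3)/2 = 7/2 - (3 + B**2)/2 = 7/2 + (-3/2 - B**2/2) = 2 - B**2/2)
149*(Y(10, 8) + P(C(-2))) = 149*(9 + (2 - (1 + (1/3)*(-2)**2)**2/2)) = 149*(9 + (2 - (1 + (1/3)*4)**2/2)) = 149*(9 + (2 - (1 + 4/3)**2/2)) = 149*(9 + (2 - (7/3)**2/2)) = 149*(9 + (2 - 1/2*49/9)) = 149*(9 + (2 - 49/18)) = 149*(9 - 13/18) = 149*(149/18) = 22201/18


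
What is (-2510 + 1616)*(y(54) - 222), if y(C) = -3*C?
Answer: 343296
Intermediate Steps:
(-2510 + 1616)*(y(54) - 222) = (-2510 + 1616)*(-3*54 - 222) = -894*(-162 - 222) = -894*(-384) = 343296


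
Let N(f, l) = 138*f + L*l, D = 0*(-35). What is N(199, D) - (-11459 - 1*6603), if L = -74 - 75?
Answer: 45524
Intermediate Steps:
L = -149
D = 0
N(f, l) = -149*l + 138*f (N(f, l) = 138*f - 149*l = -149*l + 138*f)
N(199, D) - (-11459 - 1*6603) = (-149*0 + 138*199) - (-11459 - 1*6603) = (0 + 27462) - (-11459 - 6603) = 27462 - 1*(-18062) = 27462 + 18062 = 45524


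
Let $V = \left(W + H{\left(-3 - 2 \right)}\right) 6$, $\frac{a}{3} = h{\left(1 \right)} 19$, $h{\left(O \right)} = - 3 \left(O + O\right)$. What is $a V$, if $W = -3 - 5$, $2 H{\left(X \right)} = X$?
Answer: $21546$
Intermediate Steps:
$H{\left(X \right)} = \frac{X}{2}$
$W = -8$
$h{\left(O \right)} = - 6 O$ ($h{\left(O \right)} = - 3 \cdot 2 O = - 6 O$)
$a = -342$ ($a = 3 \left(-6\right) 1 \cdot 19 = 3 \left(\left(-6\right) 19\right) = 3 \left(-114\right) = -342$)
$V = -63$ ($V = \left(-8 + \frac{-3 - 2}{2}\right) 6 = \left(-8 + \frac{1}{2} \left(-5\right)\right) 6 = \left(-8 - \frac{5}{2}\right) 6 = \left(- \frac{21}{2}\right) 6 = -63$)
$a V = \left(-342\right) \left(-63\right) = 21546$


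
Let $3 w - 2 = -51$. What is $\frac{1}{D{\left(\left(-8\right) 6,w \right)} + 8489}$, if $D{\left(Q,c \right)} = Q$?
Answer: $\frac{1}{8441} \approx 0.00011847$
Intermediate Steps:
$w = - \frac{49}{3}$ ($w = \frac{2}{3} + \frac{1}{3} \left(-51\right) = \frac{2}{3} - 17 = - \frac{49}{3} \approx -16.333$)
$\frac{1}{D{\left(\left(-8\right) 6,w \right)} + 8489} = \frac{1}{\left(-8\right) 6 + 8489} = \frac{1}{-48 + 8489} = \frac{1}{8441}$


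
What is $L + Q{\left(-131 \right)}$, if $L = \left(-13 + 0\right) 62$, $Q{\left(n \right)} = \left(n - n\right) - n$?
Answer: $-675$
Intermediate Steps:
$Q{\left(n \right)} = - n$ ($Q{\left(n \right)} = 0 - n = - n$)
$L = -806$ ($L = \left(-13\right) 62 = -806$)
$L + Q{\left(-131 \right)} = -806 - -131 = -806 + 131 = -675$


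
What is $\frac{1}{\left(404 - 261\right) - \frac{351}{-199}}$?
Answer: $\frac{199}{28808} \approx 0.0069078$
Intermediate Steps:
$\frac{1}{\left(404 - 261\right) - \frac{351}{-199}} = \frac{1}{\left(404 - 261\right) - - \frac{351}{199}} = \frac{1}{143 + \frac{351}{199}} = \frac{1}{\frac{28808}{199}} = \frac{199}{28808}$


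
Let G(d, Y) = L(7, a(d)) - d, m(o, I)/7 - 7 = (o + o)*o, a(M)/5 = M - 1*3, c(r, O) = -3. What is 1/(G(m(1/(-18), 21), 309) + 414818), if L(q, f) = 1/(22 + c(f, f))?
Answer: 3078/1276659011 ≈ 2.4110e-6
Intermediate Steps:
a(M) = -15 + 5*M (a(M) = 5*(M - 1*3) = 5*(M - 3) = 5*(-3 + M) = -15 + 5*M)
L(q, f) = 1/19 (L(q, f) = 1/(22 - 3) = 1/19)
m(o, I) = 49 + 14*o² (m(o, I) = 49 + 7*((o + o)*o) = 49 + 7*((2*o)*o) = 49 + 7*(2*o²) = 49 + 14*o²)
G(d, Y) = 1/19 - d
1/(G(m(1/(-18), 21), 309) + 414818) = 1/((1/19 - (49 + 14*(1/(-18))²)) + 414818) = 1/((1/19 - (49 + 14*(-1/18)²)) + 414818) = 1/((1/19 - (49 + 14*(1/324))) + 414818) = 1/((1/19 - (49 + 7/162)) + 414818) = 1/((1/19 - 1*7945/162) + 414818) = 1/((1/19 - 7945/162) + 414818) = 1/(-150793/3078 + 414818) = 1/(1276659011/3078) = 3078/1276659011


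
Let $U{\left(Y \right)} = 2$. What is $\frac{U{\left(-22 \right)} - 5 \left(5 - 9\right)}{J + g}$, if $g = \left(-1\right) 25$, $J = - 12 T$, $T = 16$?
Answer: $- \frac{22}{217} \approx -0.10138$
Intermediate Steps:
$J = -192$ ($J = \left(-12\right) 16 = -192$)
$g = -25$
$\frac{U{\left(-22 \right)} - 5 \left(5 - 9\right)}{J + g} = \frac{2 - 5 \left(5 - 9\right)}{-192 - 25} = \frac{2 - -20}{-217} = \left(2 + 20\right) \left(- \frac{1}{217}\right) = 22 \left(- \frac{1}{217}\right) = - \frac{22}{217}$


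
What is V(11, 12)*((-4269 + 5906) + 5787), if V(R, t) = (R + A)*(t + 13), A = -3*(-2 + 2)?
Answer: 2041600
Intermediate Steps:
A = 0 (A = -3*0 = 0)
V(R, t) = R*(13 + t) (V(R, t) = (R + 0)*(t + 13) = R*(13 + t))
V(11, 12)*((-4269 + 5906) + 5787) = (11*(13 + 12))*((-4269 + 5906) + 5787) = (11*25)*(1637 + 5787) = 275*7424 = 2041600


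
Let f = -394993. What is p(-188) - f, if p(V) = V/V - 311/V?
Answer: 74259183/188 ≈ 3.9500e+5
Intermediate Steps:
p(V) = 1 - 311/V
p(-188) - f = (-311 - 188)/(-188) - 1*(-394993) = -1/188*(-499) + 394993 = 499/188 + 394993 = 74259183/188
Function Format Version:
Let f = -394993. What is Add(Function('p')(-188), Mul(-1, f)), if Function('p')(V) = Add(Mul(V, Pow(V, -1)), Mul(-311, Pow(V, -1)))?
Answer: Rational(74259183, 188) ≈ 3.9500e+5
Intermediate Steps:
Function('p')(V) = Add(1, Mul(-311, Pow(V, -1)))
Add(Function('p')(-188), Mul(-1, f)) = Add(Mul(Pow(-188, -1), Add(-311, -188)), Mul(-1, -394993)) = Add(Mul(Rational(-1, 188), -499), 394993) = Add(Rational(499, 188), 394993) = Rational(74259183, 188)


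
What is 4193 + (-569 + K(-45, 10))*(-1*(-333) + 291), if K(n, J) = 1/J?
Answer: -1754003/5 ≈ -3.5080e+5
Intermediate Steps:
4193 + (-569 + K(-45, 10))*(-1*(-333) + 291) = 4193 + (-569 + 1/10)*(-1*(-333) + 291) = 4193 + (-569 + ⅒)*(333 + 291) = 4193 - 5689/10*624 = 4193 - 1774968/5 = -1754003/5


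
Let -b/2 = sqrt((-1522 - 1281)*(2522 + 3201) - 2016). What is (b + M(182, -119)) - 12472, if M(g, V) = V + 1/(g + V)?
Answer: -793232/63 - 2*I*sqrt(16043585) ≈ -12591.0 - 8010.9*I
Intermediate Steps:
M(g, V) = V + 1/(V + g)
b = -2*I*sqrt(16043585) (b = -2*sqrt((-1522 - 1281)*(2522 + 3201) - 2016) = -2*sqrt(-2803*5723 - 2016) = -2*sqrt(-16041569 - 2016) = -2*I*sqrt(16043585) ≈ -8010.9*I)
(b + M(182, -119)) - 12472 = (-2*I*sqrt(16043585) + (1 + (-119)**2 - 119*182)/(-119 + 182)) - 12472 = (-2*I*sqrt(16043585) + (1 + 14161 - 21658)/63) - 12472 = (-2*I*sqrt(16043585) + (1/63)*(-7496)) - 12472 = (-2*I*sqrt(16043585) - 7496/63) - 12472 = (-7496/63 - 2*I*sqrt(16043585)) - 12472 = -793232/63 - 2*I*sqrt(16043585)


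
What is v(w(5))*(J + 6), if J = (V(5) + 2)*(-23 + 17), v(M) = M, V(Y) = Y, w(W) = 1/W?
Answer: -36/5 ≈ -7.2000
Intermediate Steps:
J = -42 (J = (5 + 2)*(-23 + 17) = 7*(-6) = -42)
v(w(5))*(J + 6) = (-42 + 6)/5 = (⅕)*(-36) = -36/5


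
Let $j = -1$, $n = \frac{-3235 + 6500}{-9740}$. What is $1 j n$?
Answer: $\frac{653}{1948} \approx 0.33522$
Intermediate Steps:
$n = - \frac{653}{1948}$ ($n = 3265 \left(- \frac{1}{9740}\right) = - \frac{653}{1948} \approx -0.33522$)
$1 j n = 1 \left(-1\right) \left(- \frac{653}{1948}\right) = \left(-1\right) \left(- \frac{653}{1948}\right) = \frac{653}{1948}$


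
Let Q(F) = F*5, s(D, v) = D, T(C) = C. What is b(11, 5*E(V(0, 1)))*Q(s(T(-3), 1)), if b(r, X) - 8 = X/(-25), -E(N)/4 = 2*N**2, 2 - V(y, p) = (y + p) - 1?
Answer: -216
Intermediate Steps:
V(y, p) = 3 - p - y (V(y, p) = 2 - ((y + p) - 1) = 2 - ((p + y) - 1) = 2 - (-1 + p + y) = 2 + (1 - p - y) = 3 - p - y)
E(N) = -8*N**2
b(r, X) = 8 - X/25 (b(r, X) = 8 + X/(-25) = 8 + X*(-1/25) = 8 - X/25)
Q(F) = 5*F
b(11, 5*E(V(0, 1)))*Q(s(T(-3), 1)) = (8 - (-8*(3 - 1*1 - 1*0)**2)/5)*(5*(-3)) = (8 - (-8*(3 - 1 + 0)**2)/5)*(-15) = (8 - (-8*2**2)/5)*(-15) = (8 - (-8*4)/5)*(-15) = (8 - (-32)/5)*(-15) = (8 - 1/25*(-160))*(-15) = (8 + 32/5)*(-15) = (72/5)*(-15) = -216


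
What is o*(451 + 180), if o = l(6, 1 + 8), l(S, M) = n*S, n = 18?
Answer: 68148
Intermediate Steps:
l(S, M) = 18*S
o = 108 (o = 18*6 = 108)
o*(451 + 180) = 108*(451 + 180) = 108*631 = 68148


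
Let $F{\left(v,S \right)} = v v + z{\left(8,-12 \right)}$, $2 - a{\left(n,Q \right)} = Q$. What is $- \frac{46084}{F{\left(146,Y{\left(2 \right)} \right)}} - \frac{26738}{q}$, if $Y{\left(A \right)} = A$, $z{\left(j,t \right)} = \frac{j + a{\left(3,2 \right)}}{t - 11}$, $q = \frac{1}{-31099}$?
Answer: $\frac{101915868959047}{122565} \approx 8.3152 \cdot 10^{8}$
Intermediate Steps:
$q = - \frac{1}{31099} \approx -3.2155 \cdot 10^{-5}$
$a{\left(n,Q \right)} = 2 - Q$
$z{\left(j,t \right)} = \frac{j}{-11 + t}$ ($z{\left(j,t \right)} = \frac{j + \left(2 - 2\right)}{t - 11} = \frac{j + \left(2 - 2\right)}{-11 + t} = \frac{j + 0}{-11 + t} = \frac{j}{-11 + t}$)
$F{\left(v,S \right)} = - \frac{8}{23} + v^{2}$ ($F{\left(v,S \right)} = v v + \frac{8}{-11 - 12} = v^{2} + \frac{8}{-23} = v^{2} + 8 \left(- \frac{1}{23}\right) = v^{2} - \frac{8}{23} = - \frac{8}{23} + v^{2}$)
$- \frac{46084}{F{\left(146,Y{\left(2 \right)} \right)}} - \frac{26738}{q} = - \frac{46084}{- \frac{8}{23} + 146^{2}} - \frac{26738}{- \frac{1}{31099}} = - \frac{46084}{- \frac{8}{23} + 21316} - -831525062 = - \frac{46084}{\frac{490260}{23}} + 831525062 = \left(-46084\right) \frac{23}{490260} + 831525062 = - \frac{264983}{122565} + 831525062 = \frac{101915868959047}{122565}$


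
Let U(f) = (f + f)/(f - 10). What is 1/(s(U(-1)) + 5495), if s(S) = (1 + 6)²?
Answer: 1/5544 ≈ 0.00018038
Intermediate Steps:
U(f) = 2*f/(-10 + f) (U(f) = (2*f)/(-10 + f) = 2*f/(-10 + f))
s(S) = 49 (s(S) = 7² = 49)
1/(s(U(-1)) + 5495) = 1/(49 + 5495) = 1/5544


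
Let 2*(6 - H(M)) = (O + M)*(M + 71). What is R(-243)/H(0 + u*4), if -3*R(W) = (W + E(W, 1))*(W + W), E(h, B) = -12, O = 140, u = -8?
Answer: 1377/70 ≈ 19.671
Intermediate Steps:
R(W) = -2*W*(-12 + W)/3 (R(W) = -(W - 12)*(W + W)/3 = -(-12 + W)*2*W/3 = -2*W*(-12 + W)/3)
H(M) = 6 - (71 + M)*(140 + M)/2 (H(M) = 6 - (140 + M)*(M + 71)/2 = 6 - (140 + M)*(71 + M)/2 = 6 - (71 + M)*(140 + M)/2)
R(-243)/H(0 + u*4) = ((⅔)*(-243)*(12 - 1*(-243)))/(-4964 - 211*(0 - 8*4)/2 - (0 - 8*4)²/2) = ((⅔)*(-243)*(12 + 243))/(-4964 - 211*(0 - 32)/2 - (0 - 32)²/2) = ((⅔)*(-243)*255)/(-4964 - 211/2*(-32) - ½*(-32)²) = -41310/(-4964 + 3376 - ½*1024) = -41310/(-4964 + 3376 - 512) = -41310/(-2100) = -41310*(-1/2100) = 1377/70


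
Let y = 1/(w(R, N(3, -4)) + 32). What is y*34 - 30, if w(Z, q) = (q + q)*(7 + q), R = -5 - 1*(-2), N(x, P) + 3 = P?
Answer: -463/16 ≈ -28.938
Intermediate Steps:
N(x, P) = -3 + P
R = -3 (R = -5 + 2 = -3)
w(Z, q) = 2*q*(7 + q) (w(Z, q) = (2*q)*(7 + q) = 2*q*(7 + q))
y = 1/32 (y = 1/(2*(-3 - 4)*(7 + (-3 - 4)) + 32) = 1/(2*(-7)*(7 - 7) + 32) = 1/(2*(-7)*0 + 32) = 1/(0 + 32) = 1/32 ≈ 0.031250)
y*34 - 30 = (1/32)*34 - 30 = 17/16 - 30 = -463/16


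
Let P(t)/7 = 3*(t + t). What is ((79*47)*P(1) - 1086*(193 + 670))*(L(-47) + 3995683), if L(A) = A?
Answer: -3121678528992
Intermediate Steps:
P(t) = 42*t (P(t) = 7*(3*(t + t)) = 7*(3*(2*t)) = 7*(6*t) = 42*t)
((79*47)*P(1) - 1086*(193 + 670))*(L(-47) + 3995683) = ((79*47)*(42*1) - 1086*(193 + 670))*(-47 + 3995683) = (3713*42 - 1086*863)*3995636 = (155946 - 937218)*3995636 = -781272*3995636 = -3121678528992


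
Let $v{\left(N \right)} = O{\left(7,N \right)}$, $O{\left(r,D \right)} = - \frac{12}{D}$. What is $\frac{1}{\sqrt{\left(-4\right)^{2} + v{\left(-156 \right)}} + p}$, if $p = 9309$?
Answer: $\frac{121017}{1126547044} - \frac{\sqrt{2717}}{1126547044} \approx 0.00010738$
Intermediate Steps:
$v{\left(N \right)} = - \frac{12}{N}$
$\frac{1}{\sqrt{\left(-4\right)^{2} + v{\left(-156 \right)}} + p} = \frac{1}{\sqrt{\left(-4\right)^{2} - \frac{12}{-156}} + 9309} = \frac{1}{\sqrt{16 - - \frac{1}{13}} + 9309} = \frac{1}{\sqrt{16 + \frac{1}{13}} + 9309} = \frac{1}{\sqrt{\frac{209}{13}} + 9309} = \frac{1}{\frac{\sqrt{2717}}{13} + 9309} = \frac{1}{9309 + \frac{\sqrt{2717}}{13}}$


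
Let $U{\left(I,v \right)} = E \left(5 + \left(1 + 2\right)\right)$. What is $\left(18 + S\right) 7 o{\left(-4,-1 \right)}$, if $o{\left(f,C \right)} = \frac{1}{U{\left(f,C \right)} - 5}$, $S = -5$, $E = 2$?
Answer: $\frac{91}{11} \approx 8.2727$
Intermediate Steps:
$U{\left(I,v \right)} = 16$ ($U{\left(I,v \right)} = 2 \left(5 + \left(1 + 2\right)\right) = 2 \left(5 + 3\right) = 2 \cdot 8 = 16$)
$o{\left(f,C \right)} = \frac{1}{11}$ ($o{\left(f,C \right)} = \frac{1}{16 - 5} = \frac{1}{11}$)
$\left(18 + S\right) 7 o{\left(-4,-1 \right)} = \left(18 - 5\right) 7 \cdot \frac{1}{11} = 13 \cdot 7 \cdot \frac{1}{11} = 91 \cdot \frac{1}{11} = \frac{91}{11}$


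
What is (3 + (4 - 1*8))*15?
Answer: -15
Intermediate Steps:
(3 + (4 - 1*8))*15 = (3 + (4 - 8))*15 = (3 - 4)*15 = -1*15 = -15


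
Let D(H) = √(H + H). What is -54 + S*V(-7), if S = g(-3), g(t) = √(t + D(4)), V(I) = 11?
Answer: -54 + 11*I*√(3 - 2*√2) ≈ -54.0 + 4.5564*I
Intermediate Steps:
D(H) = √2*√H (D(H) = √(2*H) = √2*√H)
g(t) = √(t + 2*√2) (g(t) = √(t + √2*√4) = √(t + √2*2) = √(t + 2*√2))
S = √(-3 + 2*√2) ≈ 0.41421*I
-54 + S*V(-7) = -54 + √(-3 + 2*√2)*11 = -54 + 11*√(-3 + 2*√2)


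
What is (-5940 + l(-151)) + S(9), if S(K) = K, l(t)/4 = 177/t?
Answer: -896289/151 ≈ -5935.7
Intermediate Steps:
l(t) = 708/t (l(t) = 4*(177/t) = 708/t)
(-5940 + l(-151)) + S(9) = (-5940 + 708/(-151)) + 9 = (-5940 + 708*(-1/151)) + 9 = (-5940 - 708/151) + 9 = -897648/151 + 9 = -896289/151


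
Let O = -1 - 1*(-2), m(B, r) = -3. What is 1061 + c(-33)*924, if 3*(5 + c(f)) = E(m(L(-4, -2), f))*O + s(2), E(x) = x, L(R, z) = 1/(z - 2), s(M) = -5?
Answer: -6023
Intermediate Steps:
L(R, z) = 1/(-2 + z)
O = 1 (O = -1 + 2 = 1)
c(f) = -23/3 (c(f) = -5 + (-3*1 - 5)/3 = -5 + (-3 - 5)/3 = -5 + (⅓)*(-8) = -5 - 8/3 = -23/3)
1061 + c(-33)*924 = 1061 - 23/3*924 = 1061 - 7084 = -6023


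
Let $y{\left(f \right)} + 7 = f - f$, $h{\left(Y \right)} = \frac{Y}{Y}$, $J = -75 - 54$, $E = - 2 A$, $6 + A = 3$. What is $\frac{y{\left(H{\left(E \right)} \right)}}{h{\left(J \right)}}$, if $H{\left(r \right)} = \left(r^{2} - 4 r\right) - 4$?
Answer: $-7$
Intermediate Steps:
$A = -3$ ($A = -6 + 3 = -3$)
$E = 6$ ($E = \left(-2\right) \left(-3\right) = 6$)
$H{\left(r \right)} = -4 + r^{2} - 4 r$
$J = -129$ ($J = -75 - 54 = -129$)
$h{\left(Y \right)} = 1$
$y{\left(f \right)} = -7$ ($y{\left(f \right)} = -7 + \left(f - f\right) = -7 + 0 = -7$)
$\frac{y{\left(H{\left(E \right)} \right)}}{h{\left(J \right)}} = - \frac{7}{1} = \left(-7\right) 1 = -7$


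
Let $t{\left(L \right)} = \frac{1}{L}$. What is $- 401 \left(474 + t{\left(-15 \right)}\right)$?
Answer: $- \frac{2850709}{15} \approx -1.9005 \cdot 10^{5}$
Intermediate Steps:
$- 401 \left(474 + t{\left(-15 \right)}\right) = - 401 \left(474 + \frac{1}{-15}\right) = - 401 \left(474 - \frac{1}{15}\right) = \left(-401\right) \frac{7109}{15} = - \frac{2850709}{15}$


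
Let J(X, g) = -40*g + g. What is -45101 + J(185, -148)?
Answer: -39329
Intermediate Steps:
J(X, g) = -39*g
-45101 + J(185, -148) = -45101 - 39*(-148) = -45101 + 5772 = -39329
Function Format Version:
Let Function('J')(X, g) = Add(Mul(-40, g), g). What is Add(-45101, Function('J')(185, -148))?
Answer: -39329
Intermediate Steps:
Function('J')(X, g) = Mul(-39, g)
Add(-45101, Function('J')(185, -148)) = Add(-45101, Mul(-39, -148)) = Add(-45101, 5772) = -39329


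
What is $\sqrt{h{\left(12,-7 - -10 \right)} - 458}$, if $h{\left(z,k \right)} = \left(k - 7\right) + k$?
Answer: $3 i \sqrt{51} \approx 21.424 i$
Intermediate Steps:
$h{\left(z,k \right)} = -7 + 2 k$ ($h{\left(z,k \right)} = \left(-7 + k\right) + k = -7 + 2 k$)
$\sqrt{h{\left(12,-7 - -10 \right)} - 458} = \sqrt{\left(-7 + 2 \left(-7 - -10\right)\right) - 458} = \sqrt{\left(-7 + 2 \left(-7 + 10\right)\right) - 458} = \sqrt{\left(-7 + 2 \cdot 3\right) - 458} = \sqrt{\left(-7 + 6\right) - 458} = \sqrt{-1 - 458} = \sqrt{-459} = 3 i \sqrt{51}$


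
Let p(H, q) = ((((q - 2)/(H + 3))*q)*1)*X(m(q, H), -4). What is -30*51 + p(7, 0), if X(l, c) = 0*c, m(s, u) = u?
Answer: -1530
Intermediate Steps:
X(l, c) = 0
p(H, q) = 0 (p(H, q) = ((((q - 2)/(H + 3))*q)*1)*0 = ((((-2 + q)/(3 + H))*q)*1)*0 = ((q*(-2 + q)/(3 + H))*1)*0 = (q*(-2 + q)/(3 + H))*0 = 0)
-30*51 + p(7, 0) = -30*51 + 0 = -1530 + 0 = -1530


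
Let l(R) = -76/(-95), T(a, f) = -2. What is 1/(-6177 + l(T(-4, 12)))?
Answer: -5/30881 ≈ -0.00016191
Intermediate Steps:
l(R) = ⅘ (l(R) = -76*(-1/95) = ⅘)
1/(-6177 + l(T(-4, 12))) = 1/(-6177 + ⅘) = 1/(-30881/5) = -5/30881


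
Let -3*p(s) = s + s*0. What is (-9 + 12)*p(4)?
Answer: -4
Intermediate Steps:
p(s) = -s/3 (p(s) = -(s + s*0)/3 = -(s + 0)/3 = -s/3)
(-9 + 12)*p(4) = (-9 + 12)*(-⅓*4) = 3*(-4/3) = -4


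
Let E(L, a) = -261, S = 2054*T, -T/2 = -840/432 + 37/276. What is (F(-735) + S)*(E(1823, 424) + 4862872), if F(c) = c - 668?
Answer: 6073653994772/207 ≈ 2.9341e+10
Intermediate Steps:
T = 1499/414 (T = -2*(-840/432 + 37/276) = -2*(-840*1/432 + 37*(1/276)) = -2*(-35/18 + 37/276) = -2*(-1499/828) = 1499/414 ≈ 3.6208)
S = 1539473/207 (S = 2054*(1499/414) = 1539473/207 ≈ 7437.1)
F(c) = -668 + c
(F(-735) + S)*(E(1823, 424) + 4862872) = ((-668 - 735) + 1539473/207)*(-261 + 4862872) = (-1403 + 1539473/207)*4862611 = (1249052/207)*4862611 = 6073653994772/207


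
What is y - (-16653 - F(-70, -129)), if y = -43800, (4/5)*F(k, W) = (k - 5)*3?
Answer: -109713/4 ≈ -27428.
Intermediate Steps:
F(k, W) = -75/4 + 15*k/4 (F(k, W) = 5*((k - 5)*3)/4 = 5*((-5 + k)*3)/4 = 5*(-15 + 3*k)/4 = -75/4 + 15*k/4)
y - (-16653 - F(-70, -129)) = -43800 - (-16653 - (-75/4 + (15/4)*(-70))) = -43800 - (-16653 - (-75/4 - 525/2)) = -43800 - (-16653 - 1*(-1125/4)) = -43800 - (-16653 + 1125/4) = -43800 - 1*(-65487/4) = -43800 + 65487/4 = -109713/4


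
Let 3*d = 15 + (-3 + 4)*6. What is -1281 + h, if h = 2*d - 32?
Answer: -1299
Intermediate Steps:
d = 7 (d = (15 + (-3 + 4)*6)/3 = (15 + 1*6)/3 = (15 + 6)/3 = (⅓)*21 = 7)
h = -18 (h = 2*7 - 32 = 14 - 32 = -18)
-1281 + h = -1281 - 18 = -1299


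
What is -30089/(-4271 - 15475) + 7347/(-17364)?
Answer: 62898589/57144924 ≈ 1.1007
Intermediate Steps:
-30089/(-4271 - 15475) + 7347/(-17364) = -30089/(-19746) + 7347*(-1/17364) = -30089*(-1/19746) - 2449/5788 = 30089/19746 - 2449/5788 = 62898589/57144924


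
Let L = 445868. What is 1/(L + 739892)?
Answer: 1/1185760 ≈ 8.4334e-7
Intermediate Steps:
1/(L + 739892) = 1/(445868 + 739892) = 1/1185760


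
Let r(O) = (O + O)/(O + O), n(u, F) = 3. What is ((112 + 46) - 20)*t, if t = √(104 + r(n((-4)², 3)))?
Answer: 138*√105 ≈ 1414.1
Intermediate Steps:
r(O) = 1 (r(O) = (2*O)/((2*O)) = (2*O)*(1/(2*O)) = 1)
t = √105 (t = √(104 + 1) = √105 ≈ 10.247)
((112 + 46) - 20)*t = ((112 + 46) - 20)*√105 = (158 - 20)*√105 = 138*√105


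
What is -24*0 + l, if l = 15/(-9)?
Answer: -5/3 ≈ -1.6667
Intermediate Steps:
l = -5/3 (l = 15*(-1/9) = -5/3 ≈ -1.6667)
-24*0 + l = -24*0 - 5/3 = -8*0 - 5/3 = 0 - 5/3 = -5/3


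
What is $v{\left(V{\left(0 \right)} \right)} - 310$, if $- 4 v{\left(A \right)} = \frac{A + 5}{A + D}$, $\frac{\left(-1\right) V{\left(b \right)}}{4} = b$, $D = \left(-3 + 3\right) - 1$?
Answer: $- \frac{1235}{4} \approx -308.75$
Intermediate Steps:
$D = -1$ ($D = 0 - 1 = -1$)
$V{\left(b \right)} = - 4 b$
$v{\left(A \right)} = - \frac{5 + A}{4 \left(-1 + A\right)}$ ($v{\left(A \right)} = - \frac{\left(A + 5\right) \frac{1}{A - 1}}{4} = - \frac{\left(5 + A\right) \frac{1}{-1 + A}}{4} = - \frac{\frac{1}{-1 + A} \left(5 + A\right)}{4} = - \frac{5 + A}{4 \left(-1 + A\right)}$)
$v{\left(V{\left(0 \right)} \right)} - 310 = \frac{-5 - \left(-4\right) 0}{4 \left(-1 - 0\right)} - 310 = \frac{-5 - 0}{4 \left(-1 + 0\right)} - 310 = \frac{-5 + 0}{4 \left(-1\right)} - 310 = \frac{1}{4} \left(-1\right) \left(-5\right) - 310 = \frac{5}{4} - 310 = - \frac{1235}{4}$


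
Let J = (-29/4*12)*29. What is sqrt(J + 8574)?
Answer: sqrt(6051) ≈ 77.788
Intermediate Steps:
J = -2523 (J = (-29*1/4*12)*29 = -29/4*12*29 = -87*29 = -2523)
sqrt(J + 8574) = sqrt(-2523 + 8574) = sqrt(6051)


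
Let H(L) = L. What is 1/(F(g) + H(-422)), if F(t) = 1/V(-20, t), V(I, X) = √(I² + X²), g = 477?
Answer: -96186038/40590508035 - √227929/40590508035 ≈ -0.0023697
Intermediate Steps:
F(t) = (400 + t²)^(-½) (F(t) = 1/(√((-20)² + t²)) = 1/(√(400 + t²)) = (400 + t²)^(-½))
1/(F(g) + H(-422)) = 1/((400 + 477²)^(-½) - 422) = 1/((400 + 227529)^(-½) - 422) = 1/(227929^(-½) - 422) = 1/(√227929/227929 - 422) = 1/(-422 + √227929/227929)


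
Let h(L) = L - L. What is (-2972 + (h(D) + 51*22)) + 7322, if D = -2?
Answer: 5472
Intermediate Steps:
h(L) = 0
(-2972 + (h(D) + 51*22)) + 7322 = (-2972 + (0 + 51*22)) + 7322 = (-2972 + (0 + 1122)) + 7322 = (-2972 + 1122) + 7322 = -1850 + 7322 = 5472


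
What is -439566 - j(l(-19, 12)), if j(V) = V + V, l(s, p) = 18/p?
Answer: -439569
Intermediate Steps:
j(V) = 2*V
-439566 - j(l(-19, 12)) = -439566 - 2*18/12 = -439566 - 2*18*(1/12) = -439566 - 2*3/2 = -439566 - 1*3 = -439566 - 3 = -439569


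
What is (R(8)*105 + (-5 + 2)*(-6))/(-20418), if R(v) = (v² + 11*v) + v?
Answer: -2803/3403 ≈ -0.82368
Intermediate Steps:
R(v) = v² + 12*v
(R(8)*105 + (-5 + 2)*(-6))/(-20418) = ((8*(12 + 8))*105 + (-5 + 2)*(-6))/(-20418) = ((8*20)*105 - 3*(-6))*(-1/20418) = (160*105 + 18)*(-1/20418) = (16800 + 18)*(-1/20418) = 16818*(-1/20418) = -2803/3403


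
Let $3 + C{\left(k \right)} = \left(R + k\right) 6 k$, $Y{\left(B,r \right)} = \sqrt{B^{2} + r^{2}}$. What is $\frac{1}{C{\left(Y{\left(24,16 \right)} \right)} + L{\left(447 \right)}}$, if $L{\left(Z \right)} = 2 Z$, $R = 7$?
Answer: $\frac{1961}{11047347} - \frac{112 \sqrt{13}}{11047347} \approx 0.00014095$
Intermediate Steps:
$C{\left(k \right)} = -3 + k \left(42 + 6 k\right)$ ($C{\left(k \right)} = -3 + \left(7 + k\right) 6 k = -3 + \left(42 + 6 k\right) k = -3 + k \left(42 + 6 k\right)$)
$\frac{1}{C{\left(Y{\left(24,16 \right)} \right)} + L{\left(447 \right)}} = \frac{1}{\left(-3 + 6 \left(\sqrt{24^{2} + 16^{2}}\right)^{2} + 42 \sqrt{24^{2} + 16^{2}}\right) + 2 \cdot 447} = \frac{1}{\left(-3 + 6 \left(\sqrt{576 + 256}\right)^{2} + 42 \sqrt{576 + 256}\right) + 894} = \frac{1}{\left(-3 + 6 \left(\sqrt{832}\right)^{2} + 42 \sqrt{832}\right) + 894} = \frac{1}{\left(-3 + 6 \left(8 \sqrt{13}\right)^{2} + 42 \cdot 8 \sqrt{13}\right) + 894} = \frac{1}{\left(-3 + 6 \cdot 832 + 336 \sqrt{13}\right) + 894} = \frac{1}{\left(-3 + 4992 + 336 \sqrt{13}\right) + 894} = \frac{1}{\left(4989 + 336 \sqrt{13}\right) + 894} = \frac{1}{5883 + 336 \sqrt{13}}$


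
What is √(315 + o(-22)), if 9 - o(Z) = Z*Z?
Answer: 4*I*√10 ≈ 12.649*I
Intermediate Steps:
o(Z) = 9 - Z² (o(Z) = 9 - Z*Z = 9 - Z²)
√(315 + o(-22)) = √(315 + (9 - 1*(-22)²)) = √(315 + (9 - 1*484)) = √(315 + (9 - 484)) = √(315 - 475) = √(-160) = 4*I*√10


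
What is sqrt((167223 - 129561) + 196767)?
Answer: sqrt(234429) ≈ 484.18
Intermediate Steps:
sqrt((167223 - 129561) + 196767) = sqrt(37662 + 196767) = sqrt(234429)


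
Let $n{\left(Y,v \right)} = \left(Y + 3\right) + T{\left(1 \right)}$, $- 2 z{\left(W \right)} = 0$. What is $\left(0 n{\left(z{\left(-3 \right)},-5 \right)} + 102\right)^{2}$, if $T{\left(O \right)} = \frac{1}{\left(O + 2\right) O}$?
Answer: $10404$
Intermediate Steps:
$z{\left(W \right)} = 0$ ($z{\left(W \right)} = \left(- \frac{1}{2}\right) 0 = 0$)
$T{\left(O \right)} = \frac{1}{O \left(2 + O\right)}$ ($T{\left(O \right)} = \frac{1}{\left(2 + O\right) O} = \frac{1}{O \left(2 + O\right)}$)
$n{\left(Y,v \right)} = \frac{10}{3} + Y$ ($n{\left(Y,v \right)} = \left(Y + 3\right) + \frac{1}{1 \left(2 + 1\right)} = \left(3 + Y\right) + 1 \cdot \frac{1}{3} = \left(3 + Y\right) + \frac{1}{3} = \frac{10}{3} + Y$)
$\left(0 n{\left(z{\left(-3 \right)},-5 \right)} + 102\right)^{2} = \left(0 \left(\frac{10}{3} + 0\right) + 102\right)^{2} = \left(0 \cdot \frac{10}{3} + 102\right)^{2} = \left(0 + 102\right)^{2} = 102^{2} = 10404$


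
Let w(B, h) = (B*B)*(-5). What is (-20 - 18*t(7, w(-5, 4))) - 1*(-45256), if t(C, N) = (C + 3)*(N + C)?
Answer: 66476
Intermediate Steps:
w(B, h) = -5*B² (w(B, h) = B²*(-5) = -5*B²)
t(C, N) = (3 + C)*(C + N)
(-20 - 18*t(7, w(-5, 4))) - 1*(-45256) = (-20 - 18*(7² + 3*7 + 3*(-5*(-5)²) + 7*(-5*(-5)²))) - 1*(-45256) = (-20 - 18*(49 + 21 + 3*(-5*25) + 7*(-5*25))) + 45256 = (-20 - 18*(49 + 21 + 3*(-125) + 7*(-125))) + 45256 = (-20 - 18*(49 + 21 - 375 - 875)) + 45256 = (-20 - 18*(-1180)) + 45256 = (-20 + 21240) + 45256 = 21220 + 45256 = 66476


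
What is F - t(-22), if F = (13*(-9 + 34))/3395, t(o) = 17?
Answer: -11478/679 ≈ -16.904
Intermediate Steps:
F = 65/679 (F = (13*25)*(1/3395) = 325*(1/3395) = 65/679 ≈ 0.095729)
F - t(-22) = 65/679 - 1*17 = 65/679 - 17 = -11478/679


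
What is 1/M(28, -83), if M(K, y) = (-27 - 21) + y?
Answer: -1/131 ≈ -0.0076336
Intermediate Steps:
M(K, y) = -48 + y
1/M(28, -83) = 1/(-48 - 83) = 1/(-131) = -1/131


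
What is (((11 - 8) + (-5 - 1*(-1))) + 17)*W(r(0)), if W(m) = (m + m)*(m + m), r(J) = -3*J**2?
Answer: 0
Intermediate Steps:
W(m) = 4*m**2 (W(m) = (2*m)*(2*m) = 4*m**2)
(((11 - 8) + (-5 - 1*(-1))) + 17)*W(r(0)) = (((11 - 8) + (-5 - 1*(-1))) + 17)*(4*(-3*0**2)**2) = ((3 + (-5 + 1)) + 17)*(4*(-3*0)**2) = ((3 - 4) + 17)*(4*0**2) = (-1 + 17)*(4*0) = 16*0 = 0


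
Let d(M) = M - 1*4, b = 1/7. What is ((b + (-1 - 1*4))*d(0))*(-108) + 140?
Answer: -13708/7 ≈ -1958.3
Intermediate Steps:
b = ⅐ ≈ 0.14286
d(M) = -4 + M (d(M) = M - 4 = -4 + M)
((b + (-1 - 1*4))*d(0))*(-108) + 140 = ((⅐ + (-1 - 1*4))*(-4 + 0))*(-108) + 140 = ((⅐ + (-1 - 4))*(-4))*(-108) + 140 = ((⅐ - 5)*(-4))*(-108) + 140 = -34/7*(-4)*(-108) + 140 = (136/7)*(-108) + 140 = -14688/7 + 140 = -13708/7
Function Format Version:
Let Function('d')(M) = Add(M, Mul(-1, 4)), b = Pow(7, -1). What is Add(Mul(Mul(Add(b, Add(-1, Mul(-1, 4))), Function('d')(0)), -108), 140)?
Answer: Rational(-13708, 7) ≈ -1958.3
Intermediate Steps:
b = Rational(1, 7) ≈ 0.14286
Function('d')(M) = Add(-4, M) (Function('d')(M) = Add(M, -4) = Add(-4, M))
Add(Mul(Mul(Add(b, Add(-1, Mul(-1, 4))), Function('d')(0)), -108), 140) = Add(Mul(Mul(Add(Rational(1, 7), Add(-1, Mul(-1, 4))), Add(-4, 0)), -108), 140) = Add(Mul(Mul(Add(Rational(1, 7), Add(-1, -4)), -4), -108), 140) = Add(Mul(Mul(Add(Rational(1, 7), -5), -4), -108), 140) = Add(Mul(Mul(Rational(-34, 7), -4), -108), 140) = Add(Mul(Rational(136, 7), -108), 140) = Add(Rational(-14688, 7), 140) = Rational(-13708, 7)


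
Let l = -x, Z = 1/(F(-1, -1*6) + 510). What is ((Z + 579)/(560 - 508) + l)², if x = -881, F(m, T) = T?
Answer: 546674200534225/686859264 ≈ 7.9590e+5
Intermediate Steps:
Z = 1/504 (Z = 1/(-1*6 + 510) = 1/(-6 + 510) = 1/504 ≈ 0.0019841)
l = 881 (l = -1*(-881) = 881)
((Z + 579)/(560 - 508) + l)² = ((1/504 + 579)/(560 - 508) + 881)² = ((291817/504)/52 + 881)² = ((291817/504)*(1/52) + 881)² = (291817/26208 + 881)² = (23381065/26208)² = 546674200534225/686859264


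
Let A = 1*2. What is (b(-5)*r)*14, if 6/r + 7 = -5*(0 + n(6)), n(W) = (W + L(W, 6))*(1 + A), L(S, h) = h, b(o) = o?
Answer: 420/187 ≈ 2.2460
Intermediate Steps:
A = 2
n(W) = 18 + 3*W (n(W) = (W + 6)*(1 + 2) = (6 + W)*3 = 18 + 3*W)
r = -6/187 (r = 6/(-7 - 5*(0 + (18 + 3*6))) = 6/(-7 - 5*(0 + (18 + 18))) = 6/(-7 - 5*(0 + 36)) = 6/(-7 - 5*36) = 6/(-7 - 180) = 6/(-187) = 6*(-1/187) = -6/187 ≈ -0.032086)
(b(-5)*r)*14 = -5*(-6/187)*14 = (30/187)*14 = 420/187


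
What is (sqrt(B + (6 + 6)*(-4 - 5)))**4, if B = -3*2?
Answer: 12996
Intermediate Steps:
B = -6
(sqrt(B + (6 + 6)*(-4 - 5)))**4 = (sqrt(-6 + (6 + 6)*(-4 - 5)))**4 = (sqrt(-6 + 12*(-9)))**4 = (sqrt(-6 - 108))**4 = (sqrt(-114))**4 = (I*sqrt(114))**4 = 12996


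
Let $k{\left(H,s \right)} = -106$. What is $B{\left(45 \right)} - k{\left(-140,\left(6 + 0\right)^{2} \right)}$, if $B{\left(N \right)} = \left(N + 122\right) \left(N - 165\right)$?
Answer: $-19934$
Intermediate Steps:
$B{\left(N \right)} = \left(-165 + N\right) \left(122 + N\right)$ ($B{\left(N \right)} = \left(122 + N\right) \left(-165 + N\right) = \left(-165 + N\right) \left(122 + N\right)$)
$B{\left(45 \right)} - k{\left(-140,\left(6 + 0\right)^{2} \right)} = \left(-20130 + 45^{2} - 1935\right) - -106 = \left(-20130 + 2025 - 1935\right) + 106 = -20040 + 106 = -19934$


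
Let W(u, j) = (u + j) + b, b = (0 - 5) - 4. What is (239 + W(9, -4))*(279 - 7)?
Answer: 63920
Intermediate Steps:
b = -9 (b = -5 - 4 = -9)
W(u, j) = -9 + j + u (W(u, j) = (u + j) - 9 = (j + u) - 9 = -9 + j + u)
(239 + W(9, -4))*(279 - 7) = (239 + (-9 - 4 + 9))*(279 - 7) = (239 - 4)*272 = 235*272 = 63920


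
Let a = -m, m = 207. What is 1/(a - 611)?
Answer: -1/818 ≈ -0.0012225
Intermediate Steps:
a = -207 (a = -1*207 = -207)
1/(a - 611) = 1/(-207 - 611) = 1/(-818) = -1/818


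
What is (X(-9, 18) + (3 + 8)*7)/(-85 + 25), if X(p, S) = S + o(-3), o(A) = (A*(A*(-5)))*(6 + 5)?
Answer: 20/3 ≈ 6.6667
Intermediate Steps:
o(A) = -55*A**2 (o(A) = (A*(-5*A))*11 = -5*A**2*11 = -55*A**2)
X(p, S) = -495 + S (X(p, S) = S - 55*(-3)**2 = S - 55*9 = S - 495 = -495 + S)
(X(-9, 18) + (3 + 8)*7)/(-85 + 25) = ((-495 + 18) + (3 + 8)*7)/(-85 + 25) = (-477 + 11*7)/(-60) = (-477 + 77)*(-1/60) = -400*(-1/60) = 20/3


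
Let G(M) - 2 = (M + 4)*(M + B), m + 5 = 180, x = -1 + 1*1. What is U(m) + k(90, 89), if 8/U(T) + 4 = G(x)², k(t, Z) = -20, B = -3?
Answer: -239/12 ≈ -19.917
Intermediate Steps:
x = 0 (x = -1 + 1 = 0)
m = 175 (m = -5 + 180 = 175)
G(M) = 2 + (-3 + M)*(4 + M) (G(M) = 2 + (M + 4)*(M - 3) = 2 + (4 + M)*(-3 + M) = 2 + (-3 + M)*(4 + M))
U(T) = 1/12 (U(T) = 8/(-4 + (-10 + 0 + 0²)²) = 8/(-4 + (-10 + 0 + 0)²) = 8/(-4 + (-10)²) = 8/(-4 + 100) = 8/96 = 8*(1/96) = 1/12)
U(m) + k(90, 89) = 1/12 - 20 = -239/12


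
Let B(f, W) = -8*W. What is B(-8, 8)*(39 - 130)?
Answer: 5824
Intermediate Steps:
B(-8, 8)*(39 - 130) = (-8*8)*(39 - 130) = -64*(-91) = 5824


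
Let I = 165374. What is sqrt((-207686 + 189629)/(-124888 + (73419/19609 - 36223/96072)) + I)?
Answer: sqrt(9153562906963276685123145712147574)/235267143691663 ≈ 406.66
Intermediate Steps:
sqrt((-207686 + 189629)/(-124888 + (73419/19609 - 36223/96072)) + I) = sqrt((-207686 + 189629)/(-124888 + (73419/19609 - 36223/96072)) + 165374) = sqrt(-18057/(-124888 + (73419*(1/19609) - 36223*1/96072)) + 165374) = sqrt(-18057/(-124888 + (73419/19609 - 36223/96072)) + 165374) = sqrt(-18057/(-124888 + 6343213361/1883875848) + 165374) = sqrt(-18057/(-235267143691663/1883875848) + 165374) = sqrt(-18057*(-1883875848/235267143691663) + 165374) = sqrt(34017146187336/235267143691663 + 165374) = sqrt(38907102638011264298/235267143691663) = sqrt(9153562906963276685123145712147574)/235267143691663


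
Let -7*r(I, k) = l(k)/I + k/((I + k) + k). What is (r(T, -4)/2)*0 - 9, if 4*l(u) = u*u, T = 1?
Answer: -9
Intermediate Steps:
l(u) = u**2/4 (l(u) = (u*u)/4 = u**2/4)
r(I, k) = -k/(7*(I + 2*k)) - k**2/(28*I) (r(I, k) = -((k**2/4)/I + k/((I + k) + k))/7 = -(k**2/(4*I) + k/(I + 2*k))/7 = -(k/(I + 2*k) + k**2/(4*I))/7 = -k/(7*(I + 2*k)) - k**2/(28*I))
(r(T, -4)/2)*0 - 9 = (((1/28)*(-4)*(-4*1 - 2*(-4)**2 - 1*1*(-4))/(1*(1 + 2*(-4))))/2)*0 - 9 = (((1/28)*(-4)*1*(-4 - 2*16 + 4)/(1 - 8))*(1/2))*0 - 9 = (((1/28)*(-4)*1*(-4 - 32 + 4)/(-7))*(1/2))*0 - 9 = (((1/28)*(-4)*1*(-1/7)*(-32))*(1/2))*0 - 9 = -32/49*1/2*0 - 9 = -16/49*0 - 9 = 0 - 9 = -9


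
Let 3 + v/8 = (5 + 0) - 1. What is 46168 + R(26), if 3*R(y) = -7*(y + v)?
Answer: 138266/3 ≈ 46089.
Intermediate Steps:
v = 8 (v = -24 + 8*((5 + 0) - 1) = -24 + 8*(5 - 1) = -24 + 8*4 = -24 + 32 = 8)
R(y) = -56/3 - 7*y/3 (R(y) = (-7*(y + 8))/3 = (-7*(8 + y))/3 = (-56 - 7*y)/3 = -56/3 - 7*y/3)
46168 + R(26) = 46168 + (-56/3 - 7/3*26) = 46168 + (-56/3 - 182/3) = 46168 - 238/3 = 138266/3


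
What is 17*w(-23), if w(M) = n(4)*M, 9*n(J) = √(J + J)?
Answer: -782*√2/9 ≈ -122.88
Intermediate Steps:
n(J) = √2*√J/9 (n(J) = √(J + J)/9 = √(2*J)/9 = (√2*√J)/9 = √2*√J/9)
w(M) = 2*M*√2/9 (w(M) = (√2*√4/9)*M = ((⅑)*√2*2)*M = (2*√2/9)*M = 2*M*√2/9)
17*w(-23) = 17*((2/9)*(-23)*√2) = 17*(-46*√2/9) = -782*√2/9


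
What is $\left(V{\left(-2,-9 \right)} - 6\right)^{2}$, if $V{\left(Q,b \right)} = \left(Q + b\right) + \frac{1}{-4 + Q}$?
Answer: $\frac{10609}{36} \approx 294.69$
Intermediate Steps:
$V{\left(Q,b \right)} = Q + b + \frac{1}{-4 + Q}$
$\left(V{\left(-2,-9 \right)} - 6\right)^{2} = \left(\frac{1 + \left(-2\right)^{2} - -8 - -36 - -18}{-4 - 2} - 6\right)^{2} = \left(\frac{1 + 4 + 8 + 36 + 18}{-6} - 6\right)^{2} = \left(\left(- \frac{1}{6}\right) 67 - 6\right)^{2} = \left(- \frac{67}{6} - 6\right)^{2} = \left(- \frac{103}{6}\right)^{2} = \frac{10609}{36}$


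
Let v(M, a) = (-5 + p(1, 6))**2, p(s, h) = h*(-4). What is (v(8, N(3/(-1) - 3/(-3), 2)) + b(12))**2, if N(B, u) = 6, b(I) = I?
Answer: 727609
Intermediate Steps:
p(s, h) = -4*h
v(M, a) = 841 (v(M, a) = (-5 - 4*6)**2 = (-5 - 24)**2 = (-29)**2 = 841)
(v(8, N(3/(-1) - 3/(-3), 2)) + b(12))**2 = (841 + 12)**2 = 853**2 = 727609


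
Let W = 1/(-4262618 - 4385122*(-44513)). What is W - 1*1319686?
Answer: -507995772647305319/384936850620 ≈ -1.3197e+6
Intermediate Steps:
W = 1/384936850620 (W = -1/44513/(-8647740) = -1/8647740*(-1/44513) = 1/384936850620 ≈ 2.5978e-12)
W - 1*1319686 = 1/384936850620 - 1*1319686 = 1/384936850620 - 1319686 = -507995772647305319/384936850620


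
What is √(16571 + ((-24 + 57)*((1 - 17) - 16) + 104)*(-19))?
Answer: 3*√3851 ≈ 186.17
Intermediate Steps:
√(16571 + ((-24 + 57)*((1 - 17) - 16) + 104)*(-19)) = √(16571 + (33*(-16 - 16) + 104)*(-19)) = √(16571 + (33*(-32) + 104)*(-19)) = √(16571 + (-1056 + 104)*(-19)) = √(16571 - 952*(-19)) = √(16571 + 18088) = √34659 = 3*√3851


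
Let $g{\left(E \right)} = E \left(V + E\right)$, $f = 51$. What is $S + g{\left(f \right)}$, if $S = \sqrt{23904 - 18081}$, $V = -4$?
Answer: $2397 + 3 \sqrt{647} \approx 2473.3$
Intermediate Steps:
$S = 3 \sqrt{647}$ ($S = \sqrt{5823} = 3 \sqrt{647} \approx 76.309$)
$g{\left(E \right)} = E \left(-4 + E\right)$
$S + g{\left(f \right)} = 3 \sqrt{647} + 51 \left(-4 + 51\right) = 3 \sqrt{647} + 51 \cdot 47 = 3 \sqrt{647} + 2397 = 2397 + 3 \sqrt{647}$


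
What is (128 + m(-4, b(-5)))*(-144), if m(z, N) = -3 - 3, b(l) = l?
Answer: -17568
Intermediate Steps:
m(z, N) = -6
(128 + m(-4, b(-5)))*(-144) = (128 - 6)*(-144) = 122*(-144) = -17568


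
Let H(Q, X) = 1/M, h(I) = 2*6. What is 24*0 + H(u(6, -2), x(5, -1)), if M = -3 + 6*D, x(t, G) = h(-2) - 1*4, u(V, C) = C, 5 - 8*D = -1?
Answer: ⅔ ≈ 0.66667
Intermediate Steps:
D = ¾ (D = 5/8 - ⅛*(-1) = 5/8 + ⅛ = ¾ ≈ 0.75000)
h(I) = 12
x(t, G) = 8 (x(t, G) = 12 - 1*4 = 12 - 4 = 8)
M = 3/2 (M = -3 + 6*(¾) = -3 + 9/2 = 3/2 ≈ 1.5000)
H(Q, X) = ⅔ (H(Q, X) = 1/(3/2) = ⅔)
24*0 + H(u(6, -2), x(5, -1)) = 24*0 + ⅔ = 0 + ⅔ = ⅔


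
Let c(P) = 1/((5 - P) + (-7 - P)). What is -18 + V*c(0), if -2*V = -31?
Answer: -103/4 ≈ -25.750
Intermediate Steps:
c(P) = 1/(-2 - 2*P)
V = 31/2 (V = -½*(-31) = 31/2 ≈ 15.500)
-18 + V*c(0) = -18 + 31*(-1/(2 + 2*0))/2 = -18 + 31*(-1/(2 + 0))/2 = -18 + 31*(-1/2)/2 = -18 + 31*(-1*½)/2 = -18 + (31/2)*(-½) = -18 - 31/4 = -103/4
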